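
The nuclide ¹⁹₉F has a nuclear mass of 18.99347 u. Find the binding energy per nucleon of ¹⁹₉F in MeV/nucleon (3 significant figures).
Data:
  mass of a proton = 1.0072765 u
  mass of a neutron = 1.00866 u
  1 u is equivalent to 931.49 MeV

With 9 protons and 10 neutrons (A = 19):
Total constituent mass: 9 × 1.0072765 + 10 × 1.00866 = 19.1520885 u
The mass defect is 19.1520885 − 18.99347 = 0.1586185 u.
Converting to energy: 0.1586185 u × 931.49 MeV/u = 147.752 MeV
Dividing by A = 19 gives 7.776 MeV per nucleon.

7.78 MeV/nucleon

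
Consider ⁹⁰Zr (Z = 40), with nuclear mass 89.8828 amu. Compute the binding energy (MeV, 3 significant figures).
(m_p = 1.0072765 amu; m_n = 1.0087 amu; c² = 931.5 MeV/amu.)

785 MeV

Mass of separated nucleons = 40(1.0072765) + 50(1.0087) = 40.2910600 + 50.4350 = 90.7260600 amu
Mass defect Δm = 90.7260600 − 89.8828 = 0.8432600 amu
Binding energy = Δm·c² = 0.8432600 × 931.5 MeV/amu = 785.497 MeV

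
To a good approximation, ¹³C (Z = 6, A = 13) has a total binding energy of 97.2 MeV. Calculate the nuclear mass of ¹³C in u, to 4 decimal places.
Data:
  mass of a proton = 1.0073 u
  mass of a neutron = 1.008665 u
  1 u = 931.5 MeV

13.0001 u

Mass defect = 97.2 MeV / (931.5 MeV/u) = 0.104348 u
Constituent mass = 6(1.0073) + 7(1.008665) = 13.104455 u
Nuclear mass = 13.104455 − 0.104348 = 13.000107 u ≈ 13.0001 u (to 4 decimal places)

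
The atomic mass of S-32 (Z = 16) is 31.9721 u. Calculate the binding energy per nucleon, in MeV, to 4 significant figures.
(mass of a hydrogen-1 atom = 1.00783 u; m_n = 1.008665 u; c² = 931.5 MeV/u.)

With 16 protons and 16 neutrons (A = 32):
Σm = 16·m(¹H) + 16·m_n = 16.12528 + 16.138640 = 32.263920 u
The mass defect is 32.263920 − 31.9721 = 0.291820 u.
Converting to energy: 0.291820 u × 931.5 MeV/u = 271.830 MeV
Per nucleon: 271.830 / 32 = 8.495 MeV

8.495 MeV/nucleon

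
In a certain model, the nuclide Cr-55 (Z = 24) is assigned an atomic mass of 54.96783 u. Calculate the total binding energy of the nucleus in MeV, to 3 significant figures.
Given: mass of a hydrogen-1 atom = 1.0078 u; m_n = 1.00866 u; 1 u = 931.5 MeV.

Mass of separated nucleons = 24(1.0078) + 31(1.00866) = 24.1872 + 31.26846 = 55.45566 u
Δm = 55.45566 − 54.96783 = 0.48783 u
E_B = 0.48783 × 931.5 = 454.414 MeV

454 MeV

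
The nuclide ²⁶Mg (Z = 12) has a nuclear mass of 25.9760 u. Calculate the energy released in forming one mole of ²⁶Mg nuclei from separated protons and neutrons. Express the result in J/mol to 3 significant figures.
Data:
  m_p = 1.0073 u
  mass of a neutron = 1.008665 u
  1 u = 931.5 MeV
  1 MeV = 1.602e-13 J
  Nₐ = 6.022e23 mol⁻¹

2.09e+13 J/mol

Z = 12, so N = A − Z = 26 − 12 = 14.
Total constituent mass: 12 × 1.0073 + 14 × 1.008665 = 26.208910 u
The mass defect is 26.208910 − 25.9760 = 0.232910 u.
E_B = 0.232910 × 931.5 = 216.956 MeV
Per nucleus in joules: 216.956 MeV × 1.602e-13 J/MeV = 3.4756e-11 J
Per mole: 3.4756e-11 J × 6.022e23 mol⁻¹ = 2.0930e+13 J/mol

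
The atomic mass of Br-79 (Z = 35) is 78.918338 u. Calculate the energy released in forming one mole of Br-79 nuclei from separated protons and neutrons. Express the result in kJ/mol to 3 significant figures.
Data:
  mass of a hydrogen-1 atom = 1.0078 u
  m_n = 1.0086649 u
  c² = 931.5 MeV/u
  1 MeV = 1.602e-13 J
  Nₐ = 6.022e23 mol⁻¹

With 35 protons and 44 neutrons (A = 79):
Σm = 35·m(¹H) + 44·m_n = 35.2730 + 44.3812556 = 79.6542556 u
The mass defect is 79.6542556 − 78.918338 = 0.7359176 u.
Converting to energy: 0.7359176 u × 931.5 MeV/u = 685.507 MeV
Per nucleus in joules: 685.507 MeV × 1.602e-13 J/MeV = 1.0982e-10 J
Per mole: 1.0982e-10 J × 6.022e23 mol⁻¹ = 6.6134e+13 J/mol

6.61e+10 kJ/mol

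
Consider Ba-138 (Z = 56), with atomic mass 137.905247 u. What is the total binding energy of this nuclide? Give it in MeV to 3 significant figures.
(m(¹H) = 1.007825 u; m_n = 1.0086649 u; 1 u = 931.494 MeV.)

Mass of separated nucleons = 56(1.007825) + 82(1.0086649) = 56.438200 + 82.7105218 = 139.1487218 u
Mass defect Δm = 139.1487218 − 137.905247 = 1.2434748 u
Binding energy = Δm·c² = 1.2434748 × 931.494 MeV/u = 1158.29 MeV

1160 MeV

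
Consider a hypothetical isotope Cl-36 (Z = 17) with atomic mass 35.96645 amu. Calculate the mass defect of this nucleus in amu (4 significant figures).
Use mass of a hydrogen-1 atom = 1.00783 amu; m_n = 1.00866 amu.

Total constituent mass: 17 × 1.00783 + 19 × 1.00866 = 36.29765 amu
The mass defect is 36.29765 − 35.96645 = 0.33120 amu.

0.3312 amu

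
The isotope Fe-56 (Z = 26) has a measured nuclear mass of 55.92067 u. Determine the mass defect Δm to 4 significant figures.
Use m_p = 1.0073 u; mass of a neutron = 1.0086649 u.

0.5291 u

Σm = 26·m_p + 30·m_n = 26.1898 + 30.2599470 = 56.4497470 u
The mass defect is 56.4497470 − 55.92067 = 0.5290770 u.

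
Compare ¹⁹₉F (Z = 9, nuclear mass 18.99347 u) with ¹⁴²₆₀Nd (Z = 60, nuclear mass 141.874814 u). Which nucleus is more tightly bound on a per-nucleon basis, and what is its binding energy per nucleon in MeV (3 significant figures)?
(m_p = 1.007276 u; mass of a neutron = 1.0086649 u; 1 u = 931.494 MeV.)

¹⁴²₆₀Nd; 8.35 MeV/nucleon

¹⁹₉F: Σm = 9(1.007276) + 10(1.0086649) = 19.1521330 u; Δm = 0.1586630 u; E_B = 147.794 MeV; E_B/A = 7.779 MeV
¹⁴²₆₀Nd: Σm = 60(1.007276) + 82(1.0086649) = 143.1470818 u; Δm = 1.2722678 u; E_B = 1185.1 MeV; E_B/A = 8.346 MeV
¹⁴²₆₀Nd has the higher binding energy per nucleon, so it is the more tightly bound nucleus.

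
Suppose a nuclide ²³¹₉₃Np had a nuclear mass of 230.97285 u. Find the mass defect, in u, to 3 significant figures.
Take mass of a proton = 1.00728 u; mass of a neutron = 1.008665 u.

With 93 protons and 138 neutrons (A = 231):
Mass of separated nucleons = 93(1.00728) + 138(1.008665) = 93.67704 + 139.195770 = 232.872810 u
The mass defect is 232.872810 − 230.97285 = 1.899960 u.

1.90 u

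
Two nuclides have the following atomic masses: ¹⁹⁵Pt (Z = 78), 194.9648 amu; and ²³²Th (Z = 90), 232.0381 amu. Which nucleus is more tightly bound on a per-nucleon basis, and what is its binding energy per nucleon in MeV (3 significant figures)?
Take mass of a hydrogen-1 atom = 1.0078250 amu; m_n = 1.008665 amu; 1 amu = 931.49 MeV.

¹⁹⁵Pt; 7.93 MeV/nucleon

¹⁹⁵Pt: Σm = 78(1.0078250) + 117(1.008665) = 196.6241550 amu; Δm = 1.6593550 amu; E_B = 1545.7 MeV; E_B/A = 7.927 MeV
²³²Th: Σm = 90(1.0078250) + 142(1.008665) = 233.9346800 amu; Δm = 1.8965800 amu; E_B = 1766.65 MeV; E_B/A = 7.6149 MeV
¹⁹⁵Pt has the higher binding energy per nucleon, so it is the more tightly bound nucleus.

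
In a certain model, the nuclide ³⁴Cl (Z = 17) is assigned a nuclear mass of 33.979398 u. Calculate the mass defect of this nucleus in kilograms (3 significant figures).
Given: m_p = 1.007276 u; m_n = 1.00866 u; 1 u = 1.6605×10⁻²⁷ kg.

4.84e-28 kg

Mass of separated nucleons = 17(1.007276) + 17(1.00866) = 17.123692 + 17.14722 = 34.270912 u
The mass defect is 34.270912 − 33.979398 = 0.291514 u.
In SI units: 0.291514 u × 1.6605×10⁻²⁷ kg/u = 4.8406e-28 kg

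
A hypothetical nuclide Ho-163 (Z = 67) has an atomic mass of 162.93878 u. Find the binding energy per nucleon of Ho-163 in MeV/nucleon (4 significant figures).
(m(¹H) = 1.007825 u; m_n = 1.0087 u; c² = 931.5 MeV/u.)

Σm = 67·m(¹H) + 96·m_n = 67.524275 + 96.8352 = 164.359475 u
Mass defect Δm = 164.359475 − 162.93878 = 1.420695 u
E_B = 1.420695 × 931.5 = 1323.38 MeV
Dividing by A = 163 gives 8.119 MeV per nucleon.

8.119 MeV/nucleon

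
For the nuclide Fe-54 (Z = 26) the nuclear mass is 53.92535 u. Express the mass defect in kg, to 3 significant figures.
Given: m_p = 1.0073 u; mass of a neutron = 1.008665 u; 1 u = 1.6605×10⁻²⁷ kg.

8.42e-28 kg

The nucleus contains 26 protons and 54 − 26 = 28 neutrons.
Mass of separated nucleons = 26(1.0073) + 28(1.008665) = 26.1898 + 28.242620 = 54.432420 u
Δm = 54.432420 − 53.92535 = 0.507070 u
In SI units: 0.507070 u × 1.6605×10⁻²⁷ kg/u = 8.4199e-28 kg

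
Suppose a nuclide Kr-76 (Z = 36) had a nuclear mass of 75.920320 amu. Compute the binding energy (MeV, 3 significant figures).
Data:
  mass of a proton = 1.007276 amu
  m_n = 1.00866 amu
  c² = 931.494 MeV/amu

641 MeV

Total constituent mass: 36 × 1.007276 + 40 × 1.00866 = 76.608336 amu
The mass defect is 76.608336 − 75.920320 = 0.688016 amu.
Converting to energy: 0.688016 amu × 931.494 MeV/amu = 640.883 MeV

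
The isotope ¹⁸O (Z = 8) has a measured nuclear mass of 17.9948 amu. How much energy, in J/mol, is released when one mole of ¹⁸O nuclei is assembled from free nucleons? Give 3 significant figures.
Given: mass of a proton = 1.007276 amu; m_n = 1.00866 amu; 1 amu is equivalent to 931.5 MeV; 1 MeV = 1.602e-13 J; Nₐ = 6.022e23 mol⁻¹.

Z = 8, so N = A − Z = 18 − 8 = 10.
Total constituent mass: 8 × 1.007276 + 10 × 1.00866 = 18.144808 amu
The mass defect is 18.144808 − 17.9948 = 0.150008 amu.
Binding energy = Δm·c² = 0.150008 × 931.5 MeV/amu = 139.732 MeV
Per nucleus in joules: 139.732 MeV × 1.602e-13 J/MeV = 2.2385e-11 J
Per mole: 2.2385e-11 J × 6.022e23 mol⁻¹ = 1.3480e+13 J/mol

1.35e+13 J/mol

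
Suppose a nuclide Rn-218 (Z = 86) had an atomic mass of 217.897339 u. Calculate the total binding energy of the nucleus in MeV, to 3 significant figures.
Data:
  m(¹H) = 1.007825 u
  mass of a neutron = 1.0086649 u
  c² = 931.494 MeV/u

Mass of separated nucleons = 86(1.007825) + 132(1.0086649) = 86.672950 + 133.1437668 = 219.8167168 u
Δm = 219.8167168 − 217.897339 = 1.9193778 u
Binding energy = Δm·c² = 1.9193778 × 931.494 MeV/u = 1787.89 MeV

1790 MeV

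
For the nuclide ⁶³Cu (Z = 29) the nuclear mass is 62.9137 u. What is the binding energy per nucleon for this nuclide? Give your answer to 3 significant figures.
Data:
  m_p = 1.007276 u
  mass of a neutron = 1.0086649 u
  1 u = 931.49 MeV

8.75 MeV/nucleon

Z = 29, so N = A − Z = 63 − 29 = 34.
Total constituent mass: 29 × 1.007276 + 34 × 1.0086649 = 63.5056106 u
The mass defect is 63.5056106 − 62.9137 = 0.5919106 u.
E_B = 0.5919106 × 931.49 = 551.359 MeV
Dividing by A = 63 gives 8.752 MeV per nucleon.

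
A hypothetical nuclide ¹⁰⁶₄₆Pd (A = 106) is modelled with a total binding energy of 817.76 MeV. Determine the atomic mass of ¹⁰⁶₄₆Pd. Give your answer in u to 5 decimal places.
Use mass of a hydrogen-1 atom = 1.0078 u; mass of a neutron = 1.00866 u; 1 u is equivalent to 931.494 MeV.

106.00050 u

Mass defect = 817.76 MeV / (931.494 MeV/u) = 0.8779015 u
Constituent mass = 46(1.0078) + 60(1.00866) = 106.87840 u
Atomic mass = 106.87840 − 0.8779015 = 106.0004985 u ≈ 106.00050 u (to 5 decimal places)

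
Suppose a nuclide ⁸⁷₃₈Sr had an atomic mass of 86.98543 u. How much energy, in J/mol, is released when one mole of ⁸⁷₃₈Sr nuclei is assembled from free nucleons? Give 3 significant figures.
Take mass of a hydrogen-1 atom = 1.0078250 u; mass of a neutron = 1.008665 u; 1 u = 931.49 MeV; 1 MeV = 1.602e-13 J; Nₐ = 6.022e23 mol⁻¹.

The nucleus contains 38 protons and 87 − 38 = 49 neutrons.
Σm = 38·m(¹H) + 49·m_n = 38.2973500 + 49.424585 = 87.7219350 u
The mass defect is 87.7219350 − 86.98543 = 0.7365050 u.
Binding energy = Δm·c² = 0.7365050 × 931.49 MeV/u = 686.047 MeV
Per nucleus in joules: 686.047 MeV × 1.602e-13 J/MeV = 1.0990e-10 J
Per mole: 1.0990e-10 J × 6.022e23 mol⁻¹ = 6.6182e+13 J/mol

6.62e+13 J/mol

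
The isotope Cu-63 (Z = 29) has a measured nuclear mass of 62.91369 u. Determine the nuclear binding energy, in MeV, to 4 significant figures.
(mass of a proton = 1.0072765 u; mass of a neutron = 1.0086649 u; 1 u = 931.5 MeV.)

551.4 MeV

The nucleus contains 29 protons and 63 − 29 = 34 neutrons.
Mass of separated nucleons = 29(1.0072765) + 34(1.0086649) = 29.2110185 + 34.2946066 = 63.5056251 u
The mass defect is 63.5056251 − 62.91369 = 0.5919351 u.
E_B = 0.5919351 × 931.5 = 551.388 MeV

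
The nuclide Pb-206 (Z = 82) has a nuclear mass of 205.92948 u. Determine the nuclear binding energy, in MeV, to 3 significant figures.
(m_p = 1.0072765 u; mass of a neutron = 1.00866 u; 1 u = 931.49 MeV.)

1620 MeV

With 82 protons and 124 neutrons (A = 206):
Mass of separated nucleons = 82(1.0072765) + 124(1.00866) = 82.5966730 + 125.07384 = 207.6705130 u
The mass defect is 207.6705130 − 205.92948 = 1.7410330 u.
Binding energy = Δm·c² = 1.7410330 × 931.49 MeV/u = 1621.75 MeV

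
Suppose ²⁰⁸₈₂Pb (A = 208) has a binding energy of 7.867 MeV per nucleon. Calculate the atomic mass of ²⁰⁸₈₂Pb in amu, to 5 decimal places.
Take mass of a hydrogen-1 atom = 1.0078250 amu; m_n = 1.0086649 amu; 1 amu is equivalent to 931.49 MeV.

Total binding energy = 208 × 7.867 = 1636.336 MeV
Mass defect = 1636.336 MeV / (931.49 MeV/amu) = 1.7566866 amu
Constituent mass = 82(1.0078250) + 126(1.0086649) = 209.7334274 amu
Atomic mass = 209.7334274 − 1.7566866 = 207.9767408 amu ≈ 207.97674 amu (to 5 decimal places)

207.97674 amu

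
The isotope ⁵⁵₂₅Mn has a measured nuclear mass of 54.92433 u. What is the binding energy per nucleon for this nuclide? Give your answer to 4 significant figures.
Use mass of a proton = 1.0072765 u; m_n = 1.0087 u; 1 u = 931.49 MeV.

The nucleus contains 25 protons and 55 − 25 = 30 neutrons.
Total constituent mass: 25 × 1.0072765 + 30 × 1.0087 = 55.4429125 u
Δm = 55.4429125 − 54.92433 = 0.5185825 u
Converting to energy: 0.5185825 u × 931.49 MeV/u = 483.054 MeV
Dividing by A = 55 gives 8.783 MeV per nucleon.

8.783 MeV/nucleon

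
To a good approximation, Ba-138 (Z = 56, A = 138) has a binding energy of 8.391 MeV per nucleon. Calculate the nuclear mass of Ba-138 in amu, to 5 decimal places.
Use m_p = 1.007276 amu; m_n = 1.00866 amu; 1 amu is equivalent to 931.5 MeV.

Total binding energy = 138 × 8.391 = 1157.958 MeV
Mass defect = 1157.958 MeV / (931.5 MeV/amu) = 1.2431111 amu
Constituent mass = 56(1.007276) + 82(1.00866) = 139.117576 amu
Nuclear mass = 139.117576 − 1.2431111 = 137.8744649 amu ≈ 137.87446 amu (to 5 decimal places)

137.87446 amu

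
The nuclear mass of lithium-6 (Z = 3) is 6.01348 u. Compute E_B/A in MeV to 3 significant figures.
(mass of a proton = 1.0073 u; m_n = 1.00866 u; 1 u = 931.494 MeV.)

5.34 MeV/nucleon

The nucleus contains 3 protons and 6 − 3 = 3 neutrons.
Mass of separated nucleons = 3(1.0073) + 3(1.00866) = 3.0219 + 3.02598 = 6.04788 u
Mass defect Δm = 6.04788 − 6.01348 = 0.03440 u
E_B = 0.03440 × 931.494 = 32.0434 MeV
Dividing by A = 6 gives 5.341 MeV per nucleon.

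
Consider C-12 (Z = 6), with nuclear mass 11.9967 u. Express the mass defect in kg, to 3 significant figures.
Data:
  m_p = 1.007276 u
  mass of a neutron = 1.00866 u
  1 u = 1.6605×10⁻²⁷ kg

Total constituent mass: 6 × 1.007276 + 6 × 1.00866 = 12.095616 u
The mass defect is 12.095616 − 11.9967 = 0.098916 u.
In SI units: 0.098916 u × 1.6605×10⁻²⁷ kg/u = 1.6425e-28 kg

1.64e-28 kg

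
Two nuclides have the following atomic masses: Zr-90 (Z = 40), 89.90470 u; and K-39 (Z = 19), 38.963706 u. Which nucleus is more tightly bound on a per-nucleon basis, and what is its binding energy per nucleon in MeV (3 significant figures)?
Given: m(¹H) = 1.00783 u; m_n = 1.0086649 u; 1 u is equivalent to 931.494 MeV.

Zr-90: Σm = 40(1.00783) + 50(1.0086649) = 90.7464450 u; Δm = 0.8417450 u; E_B = 784.08 MeV; E_B/A = 8.712 MeV
K-39: Σm = 19(1.00783) + 20(1.0086649) = 39.3220680 u; Δm = 0.3583620 u; E_B = 333.81 MeV; E_B/A = 8.559 MeV
Zr-90 has the higher binding energy per nucleon, so it is the more tightly bound nucleus.

Zr-90; 8.71 MeV/nucleon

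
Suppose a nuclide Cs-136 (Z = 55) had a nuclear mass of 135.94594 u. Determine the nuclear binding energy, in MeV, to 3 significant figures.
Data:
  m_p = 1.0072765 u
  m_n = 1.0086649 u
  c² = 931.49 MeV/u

1080 MeV

Mass of separated nucleons = 55(1.0072765) + 81(1.0086649) = 55.4002075 + 81.7018569 = 137.1020644 u
Δm = 137.1020644 − 135.94594 = 1.1561244 u
Binding energy = Δm·c² = 1.1561244 × 931.49 MeV/u = 1076.92 MeV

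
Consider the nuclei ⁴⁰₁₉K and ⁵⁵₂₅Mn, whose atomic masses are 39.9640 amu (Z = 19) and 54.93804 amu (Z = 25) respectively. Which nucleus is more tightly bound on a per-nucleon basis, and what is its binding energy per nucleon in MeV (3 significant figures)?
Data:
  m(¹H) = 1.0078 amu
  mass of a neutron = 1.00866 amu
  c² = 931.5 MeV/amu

⁴⁰₁₉K: Σm = 19(1.0078) + 21(1.00866) = 40.33006 amu; Δm = 0.36606 amu; E_B = 340.985 MeV; E_B/A = 8.5246 MeV
⁵⁵₂₅Mn: Σm = 25(1.0078) + 30(1.00866) = 55.45480 amu; Δm = 0.51676 amu; E_B = 481.36 MeV; E_B/A = 8.752 MeV
⁵⁵₂₅Mn has the higher binding energy per nucleon, so it is the more tightly bound nucleus.

⁵⁵₂₅Mn; 8.75 MeV/nucleon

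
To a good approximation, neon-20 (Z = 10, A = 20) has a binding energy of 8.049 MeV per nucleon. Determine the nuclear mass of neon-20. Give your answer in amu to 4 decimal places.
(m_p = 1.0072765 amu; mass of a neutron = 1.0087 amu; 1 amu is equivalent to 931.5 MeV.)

19.9869 amu

Total binding energy = 20 × 8.049 = 160.980 MeV
Mass defect = 160.980 MeV / (931.5 MeV/amu) = 0.172818 amu
Constituent mass = 10(1.0072765) + 10(1.0087) = 20.1597650 amu
Nuclear mass = 20.1597650 − 0.172818 = 19.9869470 amu ≈ 19.9869 amu (to 4 decimal places)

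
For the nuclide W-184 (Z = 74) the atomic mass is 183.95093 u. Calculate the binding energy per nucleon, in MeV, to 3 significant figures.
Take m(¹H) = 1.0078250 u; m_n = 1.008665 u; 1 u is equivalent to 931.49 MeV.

8.01 MeV/nucleon

Z = 74, so N = A − Z = 184 − 74 = 110.
Σm = 74·m(¹H) + 110·m_n = 74.5790500 + 110.953150 = 185.5322000 u
Mass defect Δm = 185.5322000 − 183.95093 = 1.5812700 u
E_B = 1.5812700 × 931.49 = 1472.94 MeV
BE/A = 1472.94 MeV / 184 = 8.005 MeV/nucleon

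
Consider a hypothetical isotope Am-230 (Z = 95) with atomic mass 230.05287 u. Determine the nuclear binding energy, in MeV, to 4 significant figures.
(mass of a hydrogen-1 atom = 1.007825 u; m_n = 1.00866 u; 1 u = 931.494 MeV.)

1732 MeV

Σm = 95·m(¹H) + 135·m_n = 95.743375 + 136.16910 = 231.912475 u
Δm = 231.912475 − 230.05287 = 1.859605 u
Converting to energy: 1.859605 u × 931.494 MeV/u = 1732.21 MeV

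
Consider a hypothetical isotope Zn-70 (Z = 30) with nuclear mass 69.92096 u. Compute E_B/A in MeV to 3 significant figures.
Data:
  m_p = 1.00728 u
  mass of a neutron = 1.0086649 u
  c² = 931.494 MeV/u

8.57 MeV/nucleon

Total constituent mass: 30 × 1.00728 + 40 × 1.0086649 = 70.5649960 u
The mass defect is 70.5649960 − 69.92096 = 0.6440360 u.
Converting to energy: 0.6440360 u × 931.494 MeV/u = 599.916 MeV
BE/A = 599.916 MeV / 70 = 8.570 MeV/nucleon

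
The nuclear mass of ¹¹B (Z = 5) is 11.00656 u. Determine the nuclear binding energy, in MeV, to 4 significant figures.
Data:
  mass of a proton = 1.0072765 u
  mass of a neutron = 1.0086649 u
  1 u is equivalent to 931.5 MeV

Z = 5, so N = A − Z = 11 − 5 = 6.
Mass of separated nucleons = 5(1.0072765) + 6(1.0086649) = 5.0363825 + 6.0519894 = 11.0883719 u
Mass defect Δm = 11.0883719 − 11.00656 = 0.0818119 u
Converting to energy: 0.0818119 u × 931.5 MeV/u = 76.2078 MeV

76.21 MeV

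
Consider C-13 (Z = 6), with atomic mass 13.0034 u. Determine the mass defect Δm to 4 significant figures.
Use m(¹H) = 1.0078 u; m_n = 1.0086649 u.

Z = 6, so N = A − Z = 13 − 6 = 7.
Mass of separated nucleons = 6(1.0078) + 7(1.0086649) = 6.0468 + 7.0606543 = 13.1074543 u
The mass defect is 13.1074543 − 13.0034 = 0.1040543 u.

0.1041 u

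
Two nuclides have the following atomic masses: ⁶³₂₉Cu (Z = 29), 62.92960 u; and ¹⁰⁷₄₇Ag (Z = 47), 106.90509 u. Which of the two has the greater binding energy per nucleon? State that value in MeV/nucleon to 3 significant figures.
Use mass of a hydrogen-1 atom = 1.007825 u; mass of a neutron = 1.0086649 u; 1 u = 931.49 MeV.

⁶³₂₉Cu; 8.75 MeV/nucleon

⁶³₂₉Cu: Σm = 29(1.007825) + 34(1.0086649) = 63.5215316 u; Δm = 0.5919316 u; E_B = 551.38 MeV; E_B/A = 8.752 MeV
¹⁰⁷₄₇Ag: Σm = 47(1.007825) + 60(1.0086649) = 107.8876690 u; Δm = 0.9825790 u; E_B = 915.26 MeV; E_B/A = 8.554 MeV
⁶³₂₉Cu has the higher binding energy per nucleon, so it is the more tightly bound nucleus.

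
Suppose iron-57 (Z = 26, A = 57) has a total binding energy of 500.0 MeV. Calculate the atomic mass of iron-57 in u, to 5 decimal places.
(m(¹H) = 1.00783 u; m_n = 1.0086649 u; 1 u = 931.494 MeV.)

Mass defect = 500.0 MeV / (931.494 MeV/u) = 0.5367721 u
Constituent mass = 26(1.00783) + 31(1.0086649) = 57.4721919 u
Atomic mass = 57.4721919 − 0.5367721 = 56.9354198 u ≈ 56.93542 u (to 5 decimal places)

56.93542 u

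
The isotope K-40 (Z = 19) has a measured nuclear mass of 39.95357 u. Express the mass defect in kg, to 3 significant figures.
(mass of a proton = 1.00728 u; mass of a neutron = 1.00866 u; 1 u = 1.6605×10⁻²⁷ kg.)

6.09e-28 kg

Total constituent mass: 19 × 1.00728 + 21 × 1.00866 = 40.32018 u
Mass defect Δm = 40.32018 − 39.95357 = 0.36661 u
In SI units: 0.36661 u × 1.6605×10⁻²⁷ kg/u = 6.0876e-28 kg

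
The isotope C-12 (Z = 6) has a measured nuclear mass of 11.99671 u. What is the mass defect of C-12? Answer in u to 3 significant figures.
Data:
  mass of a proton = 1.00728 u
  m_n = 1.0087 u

Mass of separated nucleons = 6(1.00728) + 6(1.0087) = 6.04368 + 6.0522 = 12.09588 u
Mass defect Δm = 12.09588 − 11.99671 = 0.09917 u

0.0992 u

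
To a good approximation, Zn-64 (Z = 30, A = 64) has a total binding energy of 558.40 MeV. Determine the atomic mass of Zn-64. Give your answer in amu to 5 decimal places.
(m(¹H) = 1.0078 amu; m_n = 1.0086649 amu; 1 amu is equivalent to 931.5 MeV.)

Mass defect = 558.40 MeV / (931.5 MeV/amu) = 0.5994632 amu
Constituent mass = 30(1.0078) + 34(1.0086649) = 64.5286066 amu
Atomic mass = 64.5286066 − 0.5994632 = 63.9291434 amu ≈ 63.92914 amu (to 5 decimal places)

63.92914 amu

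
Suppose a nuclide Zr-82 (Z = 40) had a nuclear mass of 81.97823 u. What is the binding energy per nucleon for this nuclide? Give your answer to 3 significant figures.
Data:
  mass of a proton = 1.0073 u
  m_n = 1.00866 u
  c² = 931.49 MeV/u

The nucleus contains 40 protons and 82 − 40 = 42 neutrons.
Σm = 40·m_p + 42·m_n = 40.2920 + 42.36372 = 82.65572 u
Δm = 82.65572 − 81.97823 = 0.67749 u
E_B = 0.67749 × 931.49 = 631.075 MeV
Dividing by A = 82 gives 7.696 MeV per nucleon.

7.70 MeV/nucleon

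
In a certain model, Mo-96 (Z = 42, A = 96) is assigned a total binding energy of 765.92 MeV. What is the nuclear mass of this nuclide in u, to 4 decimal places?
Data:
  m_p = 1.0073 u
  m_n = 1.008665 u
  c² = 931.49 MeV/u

95.9523 u

Mass defect = 765.92 MeV / (931.49 MeV/u) = 0.822253 u
Constituent mass = 42(1.0073) + 54(1.008665) = 96.774510 u
Nuclear mass = 96.774510 − 0.822253 = 95.952257 u ≈ 95.9523 u (to 4 decimal places)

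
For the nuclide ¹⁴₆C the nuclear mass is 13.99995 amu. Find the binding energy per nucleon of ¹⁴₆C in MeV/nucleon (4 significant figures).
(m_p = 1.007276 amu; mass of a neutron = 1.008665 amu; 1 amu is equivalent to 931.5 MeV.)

7.520 MeV/nucleon

Σm = 6·m_p + 8·m_n = 6.043656 + 8.069320 = 14.112976 amu
The mass defect is 14.112976 − 13.99995 = 0.113026 amu.
E_B = 0.113026 × 931.5 = 105.284 MeV
Dividing by A = 14 gives 7.520 MeV per nucleon.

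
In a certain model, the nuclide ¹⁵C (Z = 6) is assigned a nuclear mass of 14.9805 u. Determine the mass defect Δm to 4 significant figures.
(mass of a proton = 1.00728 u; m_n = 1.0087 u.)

Mass of separated nucleons = 6(1.00728) + 9(1.0087) = 6.04368 + 9.0783 = 15.12198 u
The mass defect is 15.12198 − 14.9805 = 0.14148 u.

0.1415 u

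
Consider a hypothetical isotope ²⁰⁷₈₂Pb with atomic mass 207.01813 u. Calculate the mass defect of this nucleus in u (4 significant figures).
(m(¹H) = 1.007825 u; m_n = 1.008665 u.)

1.707 u

With 82 protons and 125 neutrons (A = 207):
Mass of separated nucleons = 82(1.007825) + 125(1.008665) = 82.641650 + 126.083125 = 208.724775 u
Δm = 208.724775 − 207.01813 = 1.706645 u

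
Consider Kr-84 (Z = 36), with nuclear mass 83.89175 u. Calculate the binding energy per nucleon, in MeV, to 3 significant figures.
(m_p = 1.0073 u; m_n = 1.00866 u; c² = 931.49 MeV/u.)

8.72 MeV/nucleon

Z = 36, so N = A − Z = 84 − 36 = 48.
Total constituent mass: 36 × 1.0073 + 48 × 1.00866 = 84.67848 u
The mass defect is 84.67848 − 83.89175 = 0.78673 u.
Binding energy = Δm·c² = 0.78673 × 931.49 MeV/u = 732.831 MeV
Per nucleon: 732.831 / 84 = 8.724 MeV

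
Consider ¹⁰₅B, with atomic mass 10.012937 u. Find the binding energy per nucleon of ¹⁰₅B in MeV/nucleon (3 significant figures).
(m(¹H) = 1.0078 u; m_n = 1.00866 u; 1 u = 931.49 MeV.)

Σm = 5·m(¹H) + 5·m_n = 5.0390 + 5.04330 = 10.08230 u
Mass defect Δm = 10.08230 − 10.012937 = 0.069363 u
Converting to energy: 0.069363 u × 931.49 MeV/u = 64.6109 MeV
Per nucleon: 64.6109 / 10 = 6.461 MeV

6.46 MeV/nucleon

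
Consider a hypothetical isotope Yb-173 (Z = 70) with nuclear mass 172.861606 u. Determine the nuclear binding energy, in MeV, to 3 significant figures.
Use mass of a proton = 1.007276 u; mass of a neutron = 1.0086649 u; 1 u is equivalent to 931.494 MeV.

The nucleus contains 70 protons and 173 − 70 = 103 neutrons.
Mass of separated nucleons = 70(1.007276) + 103(1.0086649) = 70.509320 + 103.8924847 = 174.4018047 u
The mass defect is 174.4018047 − 172.861606 = 1.5401987 u.
E_B = 1.5401987 × 931.494 = 1434.69 MeV

1430 MeV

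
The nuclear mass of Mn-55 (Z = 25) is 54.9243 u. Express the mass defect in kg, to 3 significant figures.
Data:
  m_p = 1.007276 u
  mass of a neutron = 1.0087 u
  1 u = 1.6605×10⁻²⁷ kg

8.61e-28 kg

Z = 25, so N = A − Z = 55 − 25 = 30.
Total constituent mass: 25 × 1.007276 + 30 × 1.0087 = 55.442900 u
Mass defect Δm = 55.442900 − 54.9243 = 0.518600 u
In SI units: 0.518600 u × 1.6605×10⁻²⁷ kg/u = 8.6114e-28 kg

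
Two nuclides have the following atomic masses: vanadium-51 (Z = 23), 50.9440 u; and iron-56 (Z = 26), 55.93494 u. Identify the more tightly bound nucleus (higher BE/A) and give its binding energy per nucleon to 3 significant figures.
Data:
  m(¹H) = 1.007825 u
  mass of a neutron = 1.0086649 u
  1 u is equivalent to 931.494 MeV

iron-56; 8.79 MeV/nucleon

vanadium-51: Σm = 23(1.007825) + 28(1.0086649) = 51.4225922 u; Δm = 0.4785922 u; E_B = 445.81 MeV; E_B/A = 8.741 MeV
iron-56: Σm = 26(1.007825) + 30(1.0086649) = 56.4633970 u; Δm = 0.5284570 u; E_B = 492.25 MeV; E_B/A = 8.790 MeV
iron-56 has the higher binding energy per nucleon, so it is the more tightly bound nucleus.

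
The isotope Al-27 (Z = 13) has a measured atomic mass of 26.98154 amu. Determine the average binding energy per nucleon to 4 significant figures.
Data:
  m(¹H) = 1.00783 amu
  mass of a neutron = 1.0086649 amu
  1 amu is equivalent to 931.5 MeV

8.334 MeV/nucleon

Z = 13, so N = A − Z = 27 − 13 = 14.
Mass of separated nucleons = 13(1.00783) + 14(1.0086649) = 13.10179 + 14.1213086 = 27.2230986 amu
The mass defect is 27.2230986 − 26.98154 = 0.2415586 amu.
E_B = 0.2415586 × 931.5 = 225.012 MeV
Dividing by A = 27 gives 8.334 MeV per nucleon.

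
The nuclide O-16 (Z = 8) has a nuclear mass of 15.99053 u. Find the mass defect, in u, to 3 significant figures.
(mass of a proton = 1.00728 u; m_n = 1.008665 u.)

0.137 u

Z = 8, so N = A − Z = 16 − 8 = 8.
Total constituent mass: 8 × 1.00728 + 8 × 1.008665 = 16.127560 u
Mass defect Δm = 16.127560 − 15.99053 = 0.137030 u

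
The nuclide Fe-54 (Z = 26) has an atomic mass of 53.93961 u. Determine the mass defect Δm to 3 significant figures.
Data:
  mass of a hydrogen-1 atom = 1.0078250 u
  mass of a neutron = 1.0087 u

The nucleus contains 26 protons and 54 − 26 = 28 neutrons.
Mass of separated nucleons = 26(1.0078250) + 28(1.0087) = 26.2034500 + 28.2436 = 54.4470500 u
The mass defect is 54.4470500 − 53.93961 = 0.5074400 u.

0.507 u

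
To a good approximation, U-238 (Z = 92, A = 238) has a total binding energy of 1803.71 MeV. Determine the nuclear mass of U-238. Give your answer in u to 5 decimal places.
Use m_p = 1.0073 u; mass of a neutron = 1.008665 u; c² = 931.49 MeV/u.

238.00032 u

Mass defect = 1803.71 MeV / (931.49 MeV/u) = 1.9363708 u
Constituent mass = 92(1.0073) + 146(1.008665) = 239.936690 u
Nuclear mass = 239.936690 − 1.9363708 = 238.0003192 u ≈ 238.00032 u (to 5 decimal places)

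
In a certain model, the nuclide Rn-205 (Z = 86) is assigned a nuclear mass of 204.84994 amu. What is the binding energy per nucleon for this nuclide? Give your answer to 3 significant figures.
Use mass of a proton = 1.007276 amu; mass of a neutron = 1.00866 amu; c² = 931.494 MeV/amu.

The nucleus contains 86 protons and 205 − 86 = 119 neutrons.
Mass of separated nucleons = 86(1.007276) + 119(1.00866) = 86.625736 + 120.03054 = 206.656276 amu
The mass defect is 206.656276 − 204.84994 = 1.806336 amu.
Binding energy = Δm·c² = 1.806336 × 931.494 MeV/amu = 1682.59 MeV
Dividing by A = 205 gives 8.208 MeV per nucleon.

8.21 MeV/nucleon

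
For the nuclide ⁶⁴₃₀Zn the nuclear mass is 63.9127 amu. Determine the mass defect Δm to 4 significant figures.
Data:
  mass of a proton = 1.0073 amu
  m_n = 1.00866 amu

Total constituent mass: 30 × 1.0073 + 34 × 1.00866 = 64.51344 amu
The mass defect is 64.51344 − 63.9127 = 0.60074 amu.

0.6007 amu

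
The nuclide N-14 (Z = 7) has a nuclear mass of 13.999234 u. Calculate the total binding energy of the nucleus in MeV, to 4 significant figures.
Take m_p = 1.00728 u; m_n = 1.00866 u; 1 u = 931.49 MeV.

104.6 MeV

The nucleus contains 7 protons and 14 − 7 = 7 neutrons.
Total constituent mass: 7 × 1.00728 + 7 × 1.00866 = 14.11158 u
Δm = 14.11158 − 13.999234 = 0.112346 u
Binding energy = Δm·c² = 0.112346 × 931.49 MeV/u = 104.649 MeV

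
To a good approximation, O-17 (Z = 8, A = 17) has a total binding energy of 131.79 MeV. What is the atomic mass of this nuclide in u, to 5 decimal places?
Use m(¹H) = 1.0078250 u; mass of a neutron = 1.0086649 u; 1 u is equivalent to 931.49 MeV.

16.99910 u

Mass defect = 131.79 MeV / (931.49 MeV/u) = 0.1414830 u
Constituent mass = 8(1.0078250) + 9(1.0086649) = 17.1405841 u
Atomic mass = 17.1405841 − 0.1414830 = 16.9991011 u ≈ 16.99910 u (to 5 decimal places)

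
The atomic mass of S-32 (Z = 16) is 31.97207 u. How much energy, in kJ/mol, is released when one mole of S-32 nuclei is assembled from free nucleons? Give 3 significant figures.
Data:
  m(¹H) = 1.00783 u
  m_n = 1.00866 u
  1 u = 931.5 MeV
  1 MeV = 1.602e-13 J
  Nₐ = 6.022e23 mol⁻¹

2.62e+10 kJ/mol

The nucleus contains 16 protons and 32 − 16 = 16 neutrons.
Σm = 16·m(¹H) + 16·m_n = 16.12528 + 16.13856 = 32.26384 u
The mass defect is 32.26384 − 31.97207 = 0.29177 u.
E_B = 0.29177 × 931.5 = 271.784 MeV
Per nucleus in joules: 271.784 MeV × 1.602e-13 J/MeV = 4.3540e-11 J
Per mole: 4.3540e-11 J × 6.022e23 mol⁻¹ = 2.6220e+13 J/mol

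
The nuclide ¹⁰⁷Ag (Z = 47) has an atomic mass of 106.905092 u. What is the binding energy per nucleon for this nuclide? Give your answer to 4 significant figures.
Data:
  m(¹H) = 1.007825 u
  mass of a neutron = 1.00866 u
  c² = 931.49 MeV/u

8.551 MeV/nucleon

The nucleus contains 47 protons and 107 − 47 = 60 neutrons.
Mass of separated nucleons = 47(1.007825) + 60(1.00866) = 47.367775 + 60.51960 = 107.887375 u
Δm = 107.887375 − 106.905092 = 0.982283 u
Binding energy = Δm·c² = 0.982283 × 931.49 MeV/u = 914.987 MeV
Dividing by A = 107 gives 8.551 MeV per nucleon.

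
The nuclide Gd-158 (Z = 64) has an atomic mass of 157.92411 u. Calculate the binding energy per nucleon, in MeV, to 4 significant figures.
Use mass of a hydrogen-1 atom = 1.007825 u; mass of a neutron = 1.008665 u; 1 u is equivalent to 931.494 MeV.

8.202 MeV/nucleon

With 64 protons and 94 neutrons (A = 158):
Mass of separated nucleons = 64(1.007825) + 94(1.008665) = 64.500800 + 94.814510 = 159.315310 u
Δm = 159.315310 − 157.92411 = 1.391200 u
Binding energy = Δm·c² = 1.391200 × 931.494 MeV/u = 1295.89 MeV
Dividing by A = 158 gives 8.202 MeV per nucleon.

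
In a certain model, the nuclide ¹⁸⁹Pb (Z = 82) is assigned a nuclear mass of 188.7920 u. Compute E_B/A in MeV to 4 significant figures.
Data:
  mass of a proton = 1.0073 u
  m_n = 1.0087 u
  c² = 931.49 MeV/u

Total constituent mass: 82 × 1.0073 + 107 × 1.0087 = 190.5295 u
Δm = 190.5295 − 188.7920 = 1.7375 u
E_B = 1.7375 × 931.49 = 1618.46 MeV
BE/A = 1618.46 MeV / 189 = 8.563 MeV/nucleon

8.563 MeV/nucleon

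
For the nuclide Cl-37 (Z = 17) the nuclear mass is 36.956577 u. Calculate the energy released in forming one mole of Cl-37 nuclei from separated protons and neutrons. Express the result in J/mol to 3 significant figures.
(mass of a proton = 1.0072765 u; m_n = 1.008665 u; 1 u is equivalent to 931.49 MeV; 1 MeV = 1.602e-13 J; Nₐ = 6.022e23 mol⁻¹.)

3.06e+13 J/mol

Z = 17, so N = A − Z = 37 − 17 = 20.
Mass of separated nucleons = 17(1.0072765) + 20(1.008665) = 17.1237005 + 20.173300 = 37.2970005 u
The mass defect is 37.2970005 − 36.956577 = 0.3404235 u.
E_B = 0.3404235 × 931.49 = 317.101 MeV
Per nucleus in joules: 317.101 MeV × 1.602e-13 J/MeV = 5.0800e-11 J
Per mole: 5.0800e-11 J × 6.022e23 mol⁻¹ = 3.0592e+13 J/mol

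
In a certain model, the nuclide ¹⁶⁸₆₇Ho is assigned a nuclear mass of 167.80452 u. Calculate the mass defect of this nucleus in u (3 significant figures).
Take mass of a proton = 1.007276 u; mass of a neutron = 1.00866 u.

Σm = 67·m_p + 101·m_n = 67.487492 + 101.87466 = 169.362152 u
The mass defect is 169.362152 − 167.80452 = 1.557632 u.

1.56 u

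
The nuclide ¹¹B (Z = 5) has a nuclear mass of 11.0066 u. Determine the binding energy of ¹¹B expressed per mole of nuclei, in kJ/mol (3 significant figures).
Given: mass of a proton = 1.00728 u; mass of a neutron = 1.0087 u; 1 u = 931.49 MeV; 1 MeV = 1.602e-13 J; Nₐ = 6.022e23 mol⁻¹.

Total constituent mass: 5 × 1.00728 + 6 × 1.0087 = 11.08860 u
The mass defect is 11.08860 − 11.0066 = 0.08200 u.
E_B = 0.08200 × 931.49 = 76.3822 MeV
Per nucleus in joules: 76.3822 MeV × 1.602e-13 J/MeV = 1.2236e-11 J
Per mole: 1.2236e-11 J × 6.022e23 mol⁻¹ = 7.3685e+12 J/mol

7.37e+09 kJ/mol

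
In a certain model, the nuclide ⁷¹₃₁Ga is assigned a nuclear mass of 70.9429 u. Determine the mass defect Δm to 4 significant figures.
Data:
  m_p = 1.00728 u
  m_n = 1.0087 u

0.6308 u

Z = 31, so N = A − Z = 71 − 31 = 40.
Mass of separated nucleons = 31(1.00728) + 40(1.0087) = 31.22568 + 40.3480 = 71.57368 u
The mass defect is 71.57368 − 70.9429 = 0.63078 u.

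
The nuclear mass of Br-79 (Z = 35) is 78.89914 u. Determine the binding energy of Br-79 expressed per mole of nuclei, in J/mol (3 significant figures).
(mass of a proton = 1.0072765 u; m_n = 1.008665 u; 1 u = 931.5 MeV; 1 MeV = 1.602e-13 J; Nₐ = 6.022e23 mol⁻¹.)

6.62e+13 J/mol

The nucleus contains 35 protons and 79 − 35 = 44 neutrons.
Mass of separated nucleons = 35(1.0072765) + 44(1.008665) = 35.2546775 + 44.381260 = 79.6359375 u
Δm = 79.6359375 − 78.89914 = 0.7367975 u
E_B = 0.7367975 × 931.5 = 686.327 MeV
Per nucleus in joules: 686.327 MeV × 1.602e-13 J/MeV = 1.0995e-10 J
Per mole: 1.0995e-10 J × 6.022e23 mol⁻¹ = 6.6212e+13 J/mol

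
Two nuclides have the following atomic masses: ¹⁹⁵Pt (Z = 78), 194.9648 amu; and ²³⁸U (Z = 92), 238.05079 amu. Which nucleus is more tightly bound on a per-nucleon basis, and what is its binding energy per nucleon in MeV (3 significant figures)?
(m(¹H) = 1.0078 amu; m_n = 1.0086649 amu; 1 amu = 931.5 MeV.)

¹⁹⁵Pt: Σm = 78(1.0078) + 117(1.0086649) = 196.6221933 amu; Δm = 1.6573933 amu; E_B = 1543.9 MeV; E_B/A = 7.917 MeV
²³⁸U: Σm = 92(1.0078) + 146(1.0086649) = 239.9826754 amu; Δm = 1.9318854 amu; E_B = 1799.6 MeV; E_B/A = 7.561 MeV
¹⁹⁵Pt has the higher binding energy per nucleon, so it is the more tightly bound nucleus.

¹⁹⁵Pt; 7.92 MeV/nucleon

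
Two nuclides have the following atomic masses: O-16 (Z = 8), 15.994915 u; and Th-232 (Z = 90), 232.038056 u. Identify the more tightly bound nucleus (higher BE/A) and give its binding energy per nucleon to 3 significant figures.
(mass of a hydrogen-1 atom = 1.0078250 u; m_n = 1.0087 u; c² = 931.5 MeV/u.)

O-16: Σm = 8(1.0078250) + 8(1.0087) = 16.1322000 u; Δm = 0.1372850 u; E_B = 127.88 MeV; E_B/A = 7.993 MeV
Th-232: Σm = 90(1.0078250) + 142(1.0087) = 233.9396500 u; Δm = 1.9015940 u; E_B = 1771.3 MeV; E_B/A = 7.635 MeV
O-16 has the higher binding energy per nucleon, so it is the more tightly bound nucleus.

O-16; 7.99 MeV/nucleon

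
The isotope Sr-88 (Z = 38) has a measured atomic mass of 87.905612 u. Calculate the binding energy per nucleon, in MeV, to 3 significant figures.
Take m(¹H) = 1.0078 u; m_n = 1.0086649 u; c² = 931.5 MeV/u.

With 38 protons and 50 neutrons (A = 88):
Σm = 38·m(¹H) + 50·m_n = 38.2964 + 50.4332450 = 88.7296450 u
The mass defect is 88.7296450 − 87.905612 = 0.8240330 u.
E_B = 0.8240330 × 931.5 = 767.587 MeV
BE/A = 767.587 MeV / 88 = 8.723 MeV/nucleon

8.72 MeV/nucleon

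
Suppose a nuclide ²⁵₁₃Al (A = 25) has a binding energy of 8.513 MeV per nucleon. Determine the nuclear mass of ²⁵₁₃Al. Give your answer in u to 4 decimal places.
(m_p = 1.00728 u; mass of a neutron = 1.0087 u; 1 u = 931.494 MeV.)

24.9706 u

Total binding energy = 25 × 8.513 = 212.825 MeV
Mass defect = 212.825 MeV / (931.494 MeV/u) = 0.228477 u
Constituent mass = 13(1.00728) + 12(1.0087) = 25.19904 u
Nuclear mass = 25.19904 − 0.228477 = 24.970563 u ≈ 24.9706 u (to 4 decimal places)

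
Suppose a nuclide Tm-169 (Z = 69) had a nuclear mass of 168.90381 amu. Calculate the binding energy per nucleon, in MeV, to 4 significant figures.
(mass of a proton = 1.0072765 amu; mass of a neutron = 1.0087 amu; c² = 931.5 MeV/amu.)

Z = 69, so N = A − Z = 169 − 69 = 100.
Mass of separated nucleons = 69(1.0072765) + 100(1.0087) = 69.5020785 + 100.8700 = 170.3720785 amu
Δm = 170.3720785 − 168.90381 = 1.4682685 amu
Binding energy = Δm·c² = 1.4682685 × 931.5 MeV/amu = 1367.69 MeV
Per nucleon: 1367.69 / 169 = 8.093 MeV

8.093 MeV/nucleon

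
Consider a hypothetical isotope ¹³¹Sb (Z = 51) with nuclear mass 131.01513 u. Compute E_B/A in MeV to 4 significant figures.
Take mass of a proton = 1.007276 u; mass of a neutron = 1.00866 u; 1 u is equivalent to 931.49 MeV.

Total constituent mass: 51 × 1.007276 + 80 × 1.00866 = 132.063876 u
Mass defect Δm = 132.063876 − 131.01513 = 1.048746 u
Converting to energy: 1.048746 u × 931.49 MeV/u = 976.896 MeV
BE/A = 976.896 MeV / 131 = 7.457 MeV/nucleon

7.457 MeV/nucleon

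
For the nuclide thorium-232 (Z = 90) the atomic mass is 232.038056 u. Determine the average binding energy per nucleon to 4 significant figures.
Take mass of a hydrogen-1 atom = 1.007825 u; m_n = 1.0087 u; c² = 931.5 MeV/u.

7.635 MeV/nucleon

Z = 90, so N = A − Z = 232 − 90 = 142.
Σm = 90·m(¹H) + 142·m_n = 90.704250 + 143.2354 = 233.939650 u
The mass defect is 233.939650 − 232.038056 = 1.901594 u.
E_B = 1.901594 × 931.5 = 1771.33 MeV
BE/A = 1771.33 MeV / 232 = 7.635 MeV/nucleon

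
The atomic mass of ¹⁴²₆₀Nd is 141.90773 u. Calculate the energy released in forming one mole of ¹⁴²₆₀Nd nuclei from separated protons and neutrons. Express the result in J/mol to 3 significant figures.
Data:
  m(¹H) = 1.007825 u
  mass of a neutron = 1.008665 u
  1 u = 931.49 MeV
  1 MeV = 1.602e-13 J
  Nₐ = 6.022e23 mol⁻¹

1.14e+14 J/mol

Σm = 60·m(¹H) + 82·m_n = 60.469500 + 82.710530 = 143.180030 u
Δm = 143.180030 − 141.90773 = 1.272300 u
E_B = 1.272300 × 931.49 = 1185.13 MeV
Per nucleus in joules: 1185.13 MeV × 1.602e-13 J/MeV = 1.8986e-10 J
Per mole: 1.8986e-10 J × 6.022e23 mol⁻¹ = 1.1433e+14 J/mol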